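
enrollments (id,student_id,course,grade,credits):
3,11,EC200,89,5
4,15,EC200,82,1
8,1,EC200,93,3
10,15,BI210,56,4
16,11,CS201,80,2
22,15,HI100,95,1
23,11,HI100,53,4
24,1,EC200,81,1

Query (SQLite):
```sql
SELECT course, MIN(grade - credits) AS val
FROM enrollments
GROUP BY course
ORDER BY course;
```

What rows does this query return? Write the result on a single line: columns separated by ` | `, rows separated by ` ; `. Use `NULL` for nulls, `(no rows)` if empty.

For each row compute grade - credits.
Group by course; take MIN of the expression per group.
  BI210: ids {10} → MIN(grade - credits)=52
  CS201: ids {16} → MIN(grade - credits)=78
  EC200: ids {3, 4, 8, 24} → MIN(grade - credits)=80
  HI100: ids {22, 23} → MIN(grade - credits)=49

BI210 | 52 ; CS201 | 78 ; EC200 | 80 ; HI100 | 49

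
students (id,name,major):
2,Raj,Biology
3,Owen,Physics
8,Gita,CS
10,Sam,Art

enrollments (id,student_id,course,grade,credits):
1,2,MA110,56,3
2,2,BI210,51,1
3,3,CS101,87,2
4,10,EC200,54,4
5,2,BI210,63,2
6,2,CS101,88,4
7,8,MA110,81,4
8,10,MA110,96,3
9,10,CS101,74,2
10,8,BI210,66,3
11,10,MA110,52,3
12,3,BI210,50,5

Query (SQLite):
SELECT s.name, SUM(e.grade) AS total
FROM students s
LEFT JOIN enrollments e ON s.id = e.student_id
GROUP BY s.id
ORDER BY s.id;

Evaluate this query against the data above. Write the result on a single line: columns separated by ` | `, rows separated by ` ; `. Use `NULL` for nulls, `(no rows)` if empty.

LEFT JOIN keeps every students row; unmatched ones get NULL for enrollments columns.
Group by students.id and compute SUM(e.grade). SUM over an all-NULL group is NULL.
  2: ids {1, 2, 5, 6} → SUM(e.grade)=258
  3: ids {3, 12} → SUM(e.grade)=137
  8: ids {7, 10} → SUM(e.grade)=147
  10: ids {4, 8, 9, 11} → SUM(e.grade)=276

Raj | 258 ; Owen | 137 ; Gita | 147 ; Sam | 276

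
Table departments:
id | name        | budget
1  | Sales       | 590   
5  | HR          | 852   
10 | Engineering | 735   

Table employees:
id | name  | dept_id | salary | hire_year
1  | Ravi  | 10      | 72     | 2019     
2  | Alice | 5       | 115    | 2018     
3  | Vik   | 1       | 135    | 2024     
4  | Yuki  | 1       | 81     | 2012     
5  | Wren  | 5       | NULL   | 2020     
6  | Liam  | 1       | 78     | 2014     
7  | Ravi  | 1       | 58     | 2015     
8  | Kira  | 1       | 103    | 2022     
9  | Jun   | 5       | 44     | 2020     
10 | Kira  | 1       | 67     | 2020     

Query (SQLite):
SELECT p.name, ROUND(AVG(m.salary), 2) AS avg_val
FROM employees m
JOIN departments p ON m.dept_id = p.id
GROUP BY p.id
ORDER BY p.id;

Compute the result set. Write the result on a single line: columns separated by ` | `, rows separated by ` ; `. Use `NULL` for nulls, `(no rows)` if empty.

Join each employees row to its departments via dept_id.
Group joined rows by departments.id; compute ROUND(AVG(m.salary), 2) per group.
  1: ids {3, 4, 6, 7, 8, 10} → ROUND(AVG(m.salary), 2)=87
  5: ids {2, 5, 9} → ROUND(AVG(m.salary), 2)=79.5
  10: ids {1} → ROUND(AVG(m.salary), 2)=72

Sales | 87 ; HR | 79.5 ; Engineering | 72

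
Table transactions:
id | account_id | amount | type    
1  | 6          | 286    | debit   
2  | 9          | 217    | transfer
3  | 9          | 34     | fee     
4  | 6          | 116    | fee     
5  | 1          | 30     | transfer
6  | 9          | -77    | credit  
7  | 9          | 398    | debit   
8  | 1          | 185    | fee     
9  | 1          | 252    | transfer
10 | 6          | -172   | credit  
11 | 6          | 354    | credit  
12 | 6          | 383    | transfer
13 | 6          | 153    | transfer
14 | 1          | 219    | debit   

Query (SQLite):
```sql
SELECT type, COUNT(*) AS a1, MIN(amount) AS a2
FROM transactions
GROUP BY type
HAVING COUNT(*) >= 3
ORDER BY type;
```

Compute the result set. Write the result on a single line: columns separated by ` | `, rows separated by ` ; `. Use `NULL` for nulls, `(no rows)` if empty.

credit | 3 | -172 ; debit | 3 | 219 ; fee | 3 | 34 ; transfer | 5 | 30

Group transactions by type.
Per group compute: COUNT(*), MIN(amount).
HAVING: drop groups with fewer than 3 rows.
  credit: ids {6, 10, 11} → COUNT(*)=3, MIN(amount)=-172
  debit: ids {1, 7, 14} → COUNT(*)=3, MIN(amount)=219
  fee: ids {3, 4, 8} → COUNT(*)=3, MIN(amount)=34
  transfer: ids {2, 5, 9, 12, 13} → COUNT(*)=5, MIN(amount)=30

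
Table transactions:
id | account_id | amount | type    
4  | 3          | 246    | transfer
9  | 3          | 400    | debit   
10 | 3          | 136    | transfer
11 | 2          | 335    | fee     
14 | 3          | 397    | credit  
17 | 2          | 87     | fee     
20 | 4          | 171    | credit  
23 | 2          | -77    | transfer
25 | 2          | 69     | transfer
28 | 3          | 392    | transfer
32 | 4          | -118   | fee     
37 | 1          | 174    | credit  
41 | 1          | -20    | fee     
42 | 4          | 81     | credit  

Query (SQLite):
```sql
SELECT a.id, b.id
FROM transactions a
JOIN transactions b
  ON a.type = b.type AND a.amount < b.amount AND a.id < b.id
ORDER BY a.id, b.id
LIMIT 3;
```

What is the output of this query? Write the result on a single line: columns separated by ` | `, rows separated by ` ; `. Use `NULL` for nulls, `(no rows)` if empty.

4 | 28 ; 10 | 28 ; 20 | 37

Pairs (a,b) with same type, a.amount < b.amount, a.id < b.id.
type groups: credit:{14,20,37,42} debit:{9} fee:{11,17,32,41} transfer:{4,10,23,25,28}
Ordered by (a.id, b.id); first 3.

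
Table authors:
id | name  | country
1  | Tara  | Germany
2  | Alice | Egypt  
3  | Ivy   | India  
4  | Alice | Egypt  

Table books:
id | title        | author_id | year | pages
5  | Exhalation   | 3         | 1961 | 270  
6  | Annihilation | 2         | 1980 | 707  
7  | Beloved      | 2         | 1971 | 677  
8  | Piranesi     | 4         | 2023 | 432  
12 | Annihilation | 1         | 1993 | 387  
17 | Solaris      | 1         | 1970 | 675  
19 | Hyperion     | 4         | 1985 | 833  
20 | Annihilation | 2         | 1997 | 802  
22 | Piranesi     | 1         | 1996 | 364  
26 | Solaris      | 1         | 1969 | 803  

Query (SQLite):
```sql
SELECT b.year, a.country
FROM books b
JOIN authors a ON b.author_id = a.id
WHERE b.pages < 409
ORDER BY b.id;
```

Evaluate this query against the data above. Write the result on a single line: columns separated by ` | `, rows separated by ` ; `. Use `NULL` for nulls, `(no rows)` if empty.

Each books row matches the authors row where author_id = authors.id.
Then keep rows with b.pages < 409.

1961 | India ; 1993 | Germany ; 1996 | Germany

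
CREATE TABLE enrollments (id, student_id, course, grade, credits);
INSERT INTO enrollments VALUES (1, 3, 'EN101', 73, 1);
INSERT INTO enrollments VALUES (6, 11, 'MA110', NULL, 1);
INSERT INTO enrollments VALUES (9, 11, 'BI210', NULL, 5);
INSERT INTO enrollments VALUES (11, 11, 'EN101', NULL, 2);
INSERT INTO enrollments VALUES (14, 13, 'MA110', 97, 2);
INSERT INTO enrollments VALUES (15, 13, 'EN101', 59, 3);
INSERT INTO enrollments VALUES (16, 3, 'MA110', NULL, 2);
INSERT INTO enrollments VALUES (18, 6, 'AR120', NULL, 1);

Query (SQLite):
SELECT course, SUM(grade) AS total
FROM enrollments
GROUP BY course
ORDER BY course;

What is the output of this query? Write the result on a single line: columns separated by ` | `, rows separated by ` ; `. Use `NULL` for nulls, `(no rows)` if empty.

AR120 | NULL ; BI210 | NULL ; EN101 | 132 ; MA110 | 97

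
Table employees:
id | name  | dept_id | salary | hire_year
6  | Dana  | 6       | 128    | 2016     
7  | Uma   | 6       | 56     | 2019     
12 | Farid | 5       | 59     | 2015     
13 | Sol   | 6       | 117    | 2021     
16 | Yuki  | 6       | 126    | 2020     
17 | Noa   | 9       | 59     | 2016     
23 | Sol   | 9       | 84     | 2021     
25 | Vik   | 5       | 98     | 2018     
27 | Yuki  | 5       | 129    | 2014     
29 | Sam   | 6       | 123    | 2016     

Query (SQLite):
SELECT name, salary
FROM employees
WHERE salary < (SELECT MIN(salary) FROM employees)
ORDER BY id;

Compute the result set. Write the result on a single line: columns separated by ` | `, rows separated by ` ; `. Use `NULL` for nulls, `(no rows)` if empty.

Scalar subquery: MIN(salary) over all employees rows = 56.
Keep rows where salary < that value.

(no rows)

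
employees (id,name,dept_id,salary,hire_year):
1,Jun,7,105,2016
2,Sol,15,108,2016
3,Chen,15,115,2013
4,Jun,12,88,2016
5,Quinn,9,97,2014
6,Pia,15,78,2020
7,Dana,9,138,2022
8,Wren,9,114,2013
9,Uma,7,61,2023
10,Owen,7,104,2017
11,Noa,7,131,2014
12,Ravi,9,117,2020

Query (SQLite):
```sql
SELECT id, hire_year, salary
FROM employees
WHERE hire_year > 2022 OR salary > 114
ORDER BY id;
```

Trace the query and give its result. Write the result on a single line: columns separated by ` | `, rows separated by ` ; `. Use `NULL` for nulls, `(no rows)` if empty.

3 | 2013 | 115 ; 7 | 2022 | 138 ; 9 | 2023 | 61 ; 11 | 2014 | 131 ; 12 | 2020 | 117

hire_year > 2022: ids {9}
salary > 114: ids {3, 7, 11, 12}
Combine with OR.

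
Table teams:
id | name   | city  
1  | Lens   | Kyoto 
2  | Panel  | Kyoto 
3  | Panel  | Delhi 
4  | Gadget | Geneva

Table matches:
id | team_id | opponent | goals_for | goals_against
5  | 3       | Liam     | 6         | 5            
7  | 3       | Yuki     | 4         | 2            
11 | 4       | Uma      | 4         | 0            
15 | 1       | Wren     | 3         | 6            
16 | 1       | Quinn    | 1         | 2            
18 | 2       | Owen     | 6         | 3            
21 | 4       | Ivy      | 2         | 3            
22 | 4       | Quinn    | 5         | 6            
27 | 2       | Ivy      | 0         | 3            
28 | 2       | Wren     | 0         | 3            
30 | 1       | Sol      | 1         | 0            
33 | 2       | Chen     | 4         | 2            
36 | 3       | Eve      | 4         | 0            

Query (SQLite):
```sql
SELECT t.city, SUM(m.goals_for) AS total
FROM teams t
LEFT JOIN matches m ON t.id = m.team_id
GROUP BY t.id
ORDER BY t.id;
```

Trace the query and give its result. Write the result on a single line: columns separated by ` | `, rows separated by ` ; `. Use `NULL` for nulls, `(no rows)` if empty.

Kyoto | 5 ; Kyoto | 10 ; Delhi | 14 ; Geneva | 11

LEFT JOIN keeps every teams row; unmatched ones get NULL for matches columns.
Group by teams.id and compute SUM(m.goals_for). SUM over an all-NULL group is NULL.
  1: ids {15, 16, 30} → SUM(m.goals_for)=5
  2: ids {18, 27, 28, 33} → SUM(m.goals_for)=10
  3: ids {5, 7, 36} → SUM(m.goals_for)=14
  4: ids {11, 21, 22} → SUM(m.goals_for)=11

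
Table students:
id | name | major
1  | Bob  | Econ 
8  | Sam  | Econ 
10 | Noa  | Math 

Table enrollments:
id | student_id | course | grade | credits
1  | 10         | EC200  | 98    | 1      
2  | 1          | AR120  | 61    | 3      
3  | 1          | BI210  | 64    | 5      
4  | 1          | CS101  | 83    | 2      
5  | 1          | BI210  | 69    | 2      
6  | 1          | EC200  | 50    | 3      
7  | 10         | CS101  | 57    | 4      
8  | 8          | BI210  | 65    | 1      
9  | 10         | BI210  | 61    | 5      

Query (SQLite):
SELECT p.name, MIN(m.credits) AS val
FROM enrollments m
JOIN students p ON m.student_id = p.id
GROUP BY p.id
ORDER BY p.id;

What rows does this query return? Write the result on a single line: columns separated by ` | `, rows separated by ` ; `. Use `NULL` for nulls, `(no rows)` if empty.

Bob | 2 ; Sam | 1 ; Noa | 1

Join each enrollments row to its students via student_id.
Group joined rows by students.id; compute MIN(m.credits) per group.
  1: ids {2, 3, 4, 5, 6} → MIN(m.credits)=2
  8: ids {8} → MIN(m.credits)=1
  10: ids {1, 7, 9} → MIN(m.credits)=1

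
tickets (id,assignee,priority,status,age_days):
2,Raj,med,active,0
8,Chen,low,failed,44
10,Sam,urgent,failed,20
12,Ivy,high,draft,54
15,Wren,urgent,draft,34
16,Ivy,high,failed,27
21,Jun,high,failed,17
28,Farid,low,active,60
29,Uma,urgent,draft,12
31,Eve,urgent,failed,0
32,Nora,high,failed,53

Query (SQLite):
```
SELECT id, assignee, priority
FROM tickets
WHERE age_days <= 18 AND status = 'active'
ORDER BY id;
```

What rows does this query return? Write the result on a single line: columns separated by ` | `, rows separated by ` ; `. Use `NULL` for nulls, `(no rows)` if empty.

2 | Raj | med

age_days <= 18: ids {2, 21, 29, 31}
status = 'active': ids {2, 28}
Combine with AND.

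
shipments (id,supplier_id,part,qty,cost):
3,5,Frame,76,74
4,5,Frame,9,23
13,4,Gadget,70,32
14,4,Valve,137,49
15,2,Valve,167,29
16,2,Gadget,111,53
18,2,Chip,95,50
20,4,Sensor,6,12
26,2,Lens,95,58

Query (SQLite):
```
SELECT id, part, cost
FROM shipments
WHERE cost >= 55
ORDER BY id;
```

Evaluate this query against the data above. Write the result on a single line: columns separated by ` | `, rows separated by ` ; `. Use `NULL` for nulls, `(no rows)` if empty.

3 | Frame | 74 ; 26 | Lens | 58

cost >= 55: ids {3, 26}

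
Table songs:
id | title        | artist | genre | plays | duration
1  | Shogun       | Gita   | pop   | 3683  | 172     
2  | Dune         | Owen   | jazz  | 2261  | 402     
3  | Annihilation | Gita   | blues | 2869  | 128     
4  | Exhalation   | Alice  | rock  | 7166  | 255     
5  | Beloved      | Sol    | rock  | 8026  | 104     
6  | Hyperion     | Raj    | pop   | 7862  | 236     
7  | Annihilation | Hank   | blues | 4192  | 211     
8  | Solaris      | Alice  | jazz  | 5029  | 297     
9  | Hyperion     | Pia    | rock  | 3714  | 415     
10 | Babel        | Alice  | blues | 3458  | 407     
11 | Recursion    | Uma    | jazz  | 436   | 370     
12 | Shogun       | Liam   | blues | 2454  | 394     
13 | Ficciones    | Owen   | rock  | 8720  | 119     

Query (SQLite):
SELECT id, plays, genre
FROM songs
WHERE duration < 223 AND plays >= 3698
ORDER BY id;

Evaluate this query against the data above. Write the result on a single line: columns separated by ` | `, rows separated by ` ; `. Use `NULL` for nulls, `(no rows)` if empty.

duration < 223: ids {1, 3, 5, 7, 13}
plays >= 3698: ids {4, 5, 6, 7, 8, 9, 13}
Combine with AND.

5 | 8026 | rock ; 7 | 4192 | blues ; 13 | 8720 | rock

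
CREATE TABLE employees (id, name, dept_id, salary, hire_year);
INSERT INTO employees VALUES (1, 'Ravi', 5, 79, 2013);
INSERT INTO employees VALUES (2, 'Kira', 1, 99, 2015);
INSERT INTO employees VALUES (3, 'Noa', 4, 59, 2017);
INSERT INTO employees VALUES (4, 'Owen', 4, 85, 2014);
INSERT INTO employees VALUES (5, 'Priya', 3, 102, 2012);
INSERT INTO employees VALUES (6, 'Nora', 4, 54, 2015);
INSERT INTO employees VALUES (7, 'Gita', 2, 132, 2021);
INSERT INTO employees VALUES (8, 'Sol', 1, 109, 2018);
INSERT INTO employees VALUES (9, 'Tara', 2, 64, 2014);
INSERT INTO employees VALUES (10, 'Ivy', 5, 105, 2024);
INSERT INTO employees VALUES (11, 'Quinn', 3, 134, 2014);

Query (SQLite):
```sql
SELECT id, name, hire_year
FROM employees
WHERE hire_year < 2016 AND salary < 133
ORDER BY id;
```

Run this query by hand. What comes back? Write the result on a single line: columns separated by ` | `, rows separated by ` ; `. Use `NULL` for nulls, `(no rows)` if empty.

hire_year < 2016: ids {1, 2, 4, 5, 6, 9, 11}
salary < 133: ids {1, 2, 3, 4, 5, 6, 7, 8, 9, 10}
Combine with AND.

1 | Ravi | 2013 ; 2 | Kira | 2015 ; 4 | Owen | 2014 ; 5 | Priya | 2012 ; 6 | Nora | 2015 ; 9 | Tara | 2014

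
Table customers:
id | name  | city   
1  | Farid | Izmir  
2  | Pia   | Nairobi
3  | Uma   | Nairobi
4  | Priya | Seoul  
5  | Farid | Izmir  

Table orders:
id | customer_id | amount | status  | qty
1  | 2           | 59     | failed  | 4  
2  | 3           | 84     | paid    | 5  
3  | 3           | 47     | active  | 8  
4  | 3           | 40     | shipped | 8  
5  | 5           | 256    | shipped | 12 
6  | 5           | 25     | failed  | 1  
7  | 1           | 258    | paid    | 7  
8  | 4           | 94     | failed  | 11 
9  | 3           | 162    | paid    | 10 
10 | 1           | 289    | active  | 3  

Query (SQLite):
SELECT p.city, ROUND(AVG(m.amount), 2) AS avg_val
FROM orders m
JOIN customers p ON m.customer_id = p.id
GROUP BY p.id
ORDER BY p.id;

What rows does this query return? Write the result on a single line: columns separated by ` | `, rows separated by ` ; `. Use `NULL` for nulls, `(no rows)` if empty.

Join each orders row to its customers via customer_id.
Group joined rows by customers.id; compute ROUND(AVG(m.amount), 2) per group.
  1: ids {7, 10} → ROUND(AVG(m.amount), 2)=273.5
  2: ids {1} → ROUND(AVG(m.amount), 2)=59
  3: ids {2, 3, 4, 9} → ROUND(AVG(m.amount), 2)=83.25
  4: ids {8} → ROUND(AVG(m.amount), 2)=94
  5: ids {5, 6} → ROUND(AVG(m.amount), 2)=140.5

Izmir | 273.5 ; Nairobi | 59 ; Nairobi | 83.25 ; Seoul | 94 ; Izmir | 140.5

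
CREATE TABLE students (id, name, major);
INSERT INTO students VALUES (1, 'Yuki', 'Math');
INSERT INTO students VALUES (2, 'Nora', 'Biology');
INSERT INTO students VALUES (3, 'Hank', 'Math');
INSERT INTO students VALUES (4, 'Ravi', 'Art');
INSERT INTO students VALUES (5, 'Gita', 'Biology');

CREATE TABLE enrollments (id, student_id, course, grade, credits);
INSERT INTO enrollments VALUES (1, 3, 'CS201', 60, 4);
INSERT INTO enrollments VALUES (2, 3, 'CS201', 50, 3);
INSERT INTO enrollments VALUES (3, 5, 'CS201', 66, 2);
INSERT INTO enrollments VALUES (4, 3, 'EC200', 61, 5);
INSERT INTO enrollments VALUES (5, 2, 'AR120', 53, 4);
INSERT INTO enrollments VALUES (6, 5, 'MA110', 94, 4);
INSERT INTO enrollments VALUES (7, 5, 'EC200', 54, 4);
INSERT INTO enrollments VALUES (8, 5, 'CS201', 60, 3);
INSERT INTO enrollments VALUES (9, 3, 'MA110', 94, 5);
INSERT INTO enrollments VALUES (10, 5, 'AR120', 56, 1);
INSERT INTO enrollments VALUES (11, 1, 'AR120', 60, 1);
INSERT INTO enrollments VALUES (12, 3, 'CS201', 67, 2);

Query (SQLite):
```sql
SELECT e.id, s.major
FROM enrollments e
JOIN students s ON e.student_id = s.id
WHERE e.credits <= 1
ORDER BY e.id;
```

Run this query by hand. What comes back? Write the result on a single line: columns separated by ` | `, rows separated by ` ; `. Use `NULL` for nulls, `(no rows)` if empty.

10 | Biology ; 11 | Math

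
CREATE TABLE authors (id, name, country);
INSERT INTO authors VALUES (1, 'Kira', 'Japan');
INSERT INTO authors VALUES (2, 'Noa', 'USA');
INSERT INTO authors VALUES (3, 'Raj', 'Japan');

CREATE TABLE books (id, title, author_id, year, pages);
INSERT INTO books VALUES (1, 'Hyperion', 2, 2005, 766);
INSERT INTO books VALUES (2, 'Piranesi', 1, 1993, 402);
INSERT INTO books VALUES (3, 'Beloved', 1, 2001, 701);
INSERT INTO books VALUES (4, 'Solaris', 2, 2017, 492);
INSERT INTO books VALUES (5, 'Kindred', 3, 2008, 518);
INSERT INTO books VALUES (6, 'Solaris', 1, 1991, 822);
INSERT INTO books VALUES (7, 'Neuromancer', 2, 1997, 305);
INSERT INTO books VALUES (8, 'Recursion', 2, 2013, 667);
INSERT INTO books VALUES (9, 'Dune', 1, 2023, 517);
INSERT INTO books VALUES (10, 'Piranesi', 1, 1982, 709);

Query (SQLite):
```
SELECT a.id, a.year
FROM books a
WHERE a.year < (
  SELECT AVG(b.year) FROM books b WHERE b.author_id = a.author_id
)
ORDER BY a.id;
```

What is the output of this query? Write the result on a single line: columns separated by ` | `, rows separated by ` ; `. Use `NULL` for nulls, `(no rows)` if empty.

For each books row a, compute AVG(year) over rows sharing a.author_id.
Keep row a if a.year < that per-group AVG.
  author_id=1: AVG(year) = 1998.0
  author_id=2: AVG(year) = 2008.0
  author_id=3: AVG(year) = 2008.0

1 | 2005 ; 2 | 1993 ; 6 | 1991 ; 7 | 1997 ; 10 | 1982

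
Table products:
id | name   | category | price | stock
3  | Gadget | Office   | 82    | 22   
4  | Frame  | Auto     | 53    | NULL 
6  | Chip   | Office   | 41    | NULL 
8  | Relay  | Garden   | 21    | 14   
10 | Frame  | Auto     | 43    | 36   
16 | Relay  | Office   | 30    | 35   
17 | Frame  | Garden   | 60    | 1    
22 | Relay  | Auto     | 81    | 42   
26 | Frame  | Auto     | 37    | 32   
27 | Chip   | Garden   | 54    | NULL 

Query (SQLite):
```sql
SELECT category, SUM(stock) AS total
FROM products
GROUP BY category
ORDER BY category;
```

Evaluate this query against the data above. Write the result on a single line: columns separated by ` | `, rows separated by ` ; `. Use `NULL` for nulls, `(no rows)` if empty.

Partition products by category; compute SUM(stock) within each group.
  Auto: ids {4, 10, 22, 26} → SUM(stock)=110
  Garden: ids {8, 17, 27} → SUM(stock)=15
  Office: ids {3, 6, 16} → SUM(stock)=57

Auto | 110 ; Garden | 15 ; Office | 57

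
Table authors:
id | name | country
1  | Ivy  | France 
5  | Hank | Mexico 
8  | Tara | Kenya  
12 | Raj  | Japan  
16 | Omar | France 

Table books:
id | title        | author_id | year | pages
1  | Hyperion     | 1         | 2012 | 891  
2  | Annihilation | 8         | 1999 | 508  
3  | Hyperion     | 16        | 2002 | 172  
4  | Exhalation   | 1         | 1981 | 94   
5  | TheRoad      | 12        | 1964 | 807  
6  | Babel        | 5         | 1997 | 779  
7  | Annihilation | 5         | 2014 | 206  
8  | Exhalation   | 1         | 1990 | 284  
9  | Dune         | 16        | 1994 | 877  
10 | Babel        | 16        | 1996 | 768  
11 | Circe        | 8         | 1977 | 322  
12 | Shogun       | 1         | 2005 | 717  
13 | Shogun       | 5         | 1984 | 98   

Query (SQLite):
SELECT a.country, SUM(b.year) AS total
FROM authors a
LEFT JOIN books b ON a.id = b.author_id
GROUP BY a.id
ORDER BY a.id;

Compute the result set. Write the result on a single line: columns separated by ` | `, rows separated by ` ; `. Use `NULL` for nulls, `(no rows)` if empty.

LEFT JOIN keeps every authors row; unmatched ones get NULL for books columns.
Group by authors.id and compute SUM(b.year). SUM over an all-NULL group is NULL.
  1: ids {1, 4, 8, 12} → SUM(b.year)=7988
  5: ids {6, 7, 13} → SUM(b.year)=5995
  8: ids {2, 11} → SUM(b.year)=3976
  12: ids {5} → SUM(b.year)=1964
  16: ids {3, 9, 10} → SUM(b.year)=5992

France | 7988 ; Mexico | 5995 ; Kenya | 3976 ; Japan | 1964 ; France | 5992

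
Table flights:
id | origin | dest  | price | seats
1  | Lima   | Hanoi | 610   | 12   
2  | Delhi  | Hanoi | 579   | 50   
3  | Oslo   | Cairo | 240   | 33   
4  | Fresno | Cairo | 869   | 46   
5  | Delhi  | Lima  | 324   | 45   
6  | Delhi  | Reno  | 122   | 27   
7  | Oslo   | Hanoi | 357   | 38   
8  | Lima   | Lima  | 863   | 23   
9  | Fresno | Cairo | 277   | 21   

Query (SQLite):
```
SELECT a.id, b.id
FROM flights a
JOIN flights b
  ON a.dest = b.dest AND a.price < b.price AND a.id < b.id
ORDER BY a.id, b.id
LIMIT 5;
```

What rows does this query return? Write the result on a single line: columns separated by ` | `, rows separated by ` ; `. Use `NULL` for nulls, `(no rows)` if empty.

3 | 4 ; 3 | 9 ; 5 | 8

Pairs (a,b) with same dest, a.price < b.price, a.id < b.id.
dest groups: Cairo:{3,4,9} Hanoi:{1,2,7} Lima:{5,8} Reno:{6}
Ordered by (a.id, b.id); first 5.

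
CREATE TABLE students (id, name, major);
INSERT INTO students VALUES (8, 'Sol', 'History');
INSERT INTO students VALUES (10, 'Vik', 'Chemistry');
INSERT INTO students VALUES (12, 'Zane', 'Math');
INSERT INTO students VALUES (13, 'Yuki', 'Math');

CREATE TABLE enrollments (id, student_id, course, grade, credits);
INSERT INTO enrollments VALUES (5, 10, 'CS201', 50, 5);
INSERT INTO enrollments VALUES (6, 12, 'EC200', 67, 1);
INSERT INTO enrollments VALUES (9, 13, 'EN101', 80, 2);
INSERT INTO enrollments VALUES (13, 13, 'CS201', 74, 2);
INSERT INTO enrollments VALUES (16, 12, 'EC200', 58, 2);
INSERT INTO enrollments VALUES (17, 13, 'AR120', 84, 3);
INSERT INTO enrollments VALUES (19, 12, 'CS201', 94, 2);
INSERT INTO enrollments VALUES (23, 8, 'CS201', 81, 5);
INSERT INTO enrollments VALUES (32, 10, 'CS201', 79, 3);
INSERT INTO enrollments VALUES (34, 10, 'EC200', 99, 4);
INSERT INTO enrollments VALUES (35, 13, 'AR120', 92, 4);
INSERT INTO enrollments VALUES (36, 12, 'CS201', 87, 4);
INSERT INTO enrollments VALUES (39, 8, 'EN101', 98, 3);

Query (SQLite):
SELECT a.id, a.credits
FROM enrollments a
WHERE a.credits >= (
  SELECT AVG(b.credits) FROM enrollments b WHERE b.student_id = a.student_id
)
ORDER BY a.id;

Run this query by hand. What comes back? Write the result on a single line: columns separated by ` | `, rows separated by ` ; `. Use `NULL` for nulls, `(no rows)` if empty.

For each enrollments row a, compute AVG(credits) over rows sharing a.student_id.
Keep row a if a.credits >= that per-group AVG.
  student_id=8: AVG(credits) = 4.0
  student_id=10: AVG(credits) = 4.0
  student_id=12: AVG(credits) = 2.25
  student_id=13: AVG(credits) = 2.75

5 | 5 ; 17 | 3 ; 23 | 5 ; 34 | 4 ; 35 | 4 ; 36 | 4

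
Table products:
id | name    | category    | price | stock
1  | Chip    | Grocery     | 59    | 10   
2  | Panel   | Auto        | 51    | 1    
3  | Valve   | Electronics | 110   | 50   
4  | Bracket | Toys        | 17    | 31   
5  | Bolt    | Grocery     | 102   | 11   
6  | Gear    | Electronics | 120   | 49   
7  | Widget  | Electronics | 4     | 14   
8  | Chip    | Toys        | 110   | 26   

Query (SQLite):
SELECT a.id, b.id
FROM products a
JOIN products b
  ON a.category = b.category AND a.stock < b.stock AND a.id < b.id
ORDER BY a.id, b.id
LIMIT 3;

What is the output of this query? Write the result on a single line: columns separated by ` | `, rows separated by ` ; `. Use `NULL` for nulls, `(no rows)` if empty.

Pairs (a,b) with same category, a.stock < b.stock, a.id < b.id.
category groups: Auto:{2} Electronics:{3,6,7} Grocery:{1,5} Toys:{4,8}
Ordered by (a.id, b.id); first 3.

1 | 5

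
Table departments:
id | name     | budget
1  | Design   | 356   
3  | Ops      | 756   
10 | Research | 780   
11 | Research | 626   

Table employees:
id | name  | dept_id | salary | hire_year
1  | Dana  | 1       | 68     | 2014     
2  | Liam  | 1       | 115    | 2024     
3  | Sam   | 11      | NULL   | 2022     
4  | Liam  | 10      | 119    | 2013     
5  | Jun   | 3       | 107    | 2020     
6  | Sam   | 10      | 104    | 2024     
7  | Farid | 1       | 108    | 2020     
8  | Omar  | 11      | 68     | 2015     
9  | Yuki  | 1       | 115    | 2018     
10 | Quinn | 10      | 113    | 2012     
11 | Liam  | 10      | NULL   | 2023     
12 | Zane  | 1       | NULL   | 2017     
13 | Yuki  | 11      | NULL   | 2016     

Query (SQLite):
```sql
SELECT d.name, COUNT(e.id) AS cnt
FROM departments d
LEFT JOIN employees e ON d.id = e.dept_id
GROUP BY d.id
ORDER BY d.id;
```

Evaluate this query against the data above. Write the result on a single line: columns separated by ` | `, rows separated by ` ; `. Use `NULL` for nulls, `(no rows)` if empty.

Design | 5 ; Ops | 1 ; Research | 4 ; Research | 3

LEFT JOIN keeps every departments row; unmatched ones get NULL for employees columns.
Group by departments.id and compute COUNT(e.id). COUNT(col) of an all-NULL group is 0.
  1: ids {1, 2, 7, 9, 12} → COUNT(e.id)=5
  3: ids {5} → COUNT(e.id)=1
  10: ids {4, 6, 10, 11} → COUNT(e.id)=4
  11: ids {3, 8, 13} → COUNT(e.id)=3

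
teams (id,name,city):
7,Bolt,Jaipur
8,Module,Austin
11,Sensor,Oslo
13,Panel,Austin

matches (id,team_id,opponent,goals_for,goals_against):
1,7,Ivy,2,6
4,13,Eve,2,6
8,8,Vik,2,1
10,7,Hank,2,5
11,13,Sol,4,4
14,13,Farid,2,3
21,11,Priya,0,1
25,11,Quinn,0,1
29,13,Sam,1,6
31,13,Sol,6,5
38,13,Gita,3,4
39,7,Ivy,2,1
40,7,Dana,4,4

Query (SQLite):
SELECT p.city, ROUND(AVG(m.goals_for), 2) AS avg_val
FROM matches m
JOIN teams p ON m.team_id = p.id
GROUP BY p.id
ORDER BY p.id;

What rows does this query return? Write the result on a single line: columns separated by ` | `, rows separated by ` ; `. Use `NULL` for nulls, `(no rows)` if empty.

Jaipur | 2.5 ; Austin | 2 ; Oslo | 0 ; Austin | 3

Join each matches row to its teams via team_id.
Group joined rows by teams.id; compute ROUND(AVG(m.goals_for), 2) per group.
  7: ids {1, 10, 39, 40} → ROUND(AVG(m.goals_for), 2)=2.5
  8: ids {8} → ROUND(AVG(m.goals_for), 2)=2
  11: ids {21, 25} → ROUND(AVG(m.goals_for), 2)=0
  13: ids {4, 11, 14, 29, 31, 38} → ROUND(AVG(m.goals_for), 2)=3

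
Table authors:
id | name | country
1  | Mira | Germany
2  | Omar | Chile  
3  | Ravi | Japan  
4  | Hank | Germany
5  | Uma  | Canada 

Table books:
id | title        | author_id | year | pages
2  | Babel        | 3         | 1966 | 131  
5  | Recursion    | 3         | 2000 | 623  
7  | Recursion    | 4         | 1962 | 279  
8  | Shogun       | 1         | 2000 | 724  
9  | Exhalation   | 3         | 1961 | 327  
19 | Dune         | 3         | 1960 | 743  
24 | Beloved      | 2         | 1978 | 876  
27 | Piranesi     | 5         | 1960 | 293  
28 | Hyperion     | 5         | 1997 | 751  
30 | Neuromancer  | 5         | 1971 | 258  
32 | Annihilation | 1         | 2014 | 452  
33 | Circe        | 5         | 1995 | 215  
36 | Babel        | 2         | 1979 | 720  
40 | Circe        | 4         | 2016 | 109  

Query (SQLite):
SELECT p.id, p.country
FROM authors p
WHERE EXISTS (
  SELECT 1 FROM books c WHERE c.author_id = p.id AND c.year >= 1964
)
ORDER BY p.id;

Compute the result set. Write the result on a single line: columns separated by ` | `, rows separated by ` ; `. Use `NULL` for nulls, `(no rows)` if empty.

1 | Germany ; 2 | Chile ; 3 | Japan ; 4 | Germany ; 5 | Canada

For each authors row, check whether any books with matching author_id has year >= 1964.
Keep rows where that is true.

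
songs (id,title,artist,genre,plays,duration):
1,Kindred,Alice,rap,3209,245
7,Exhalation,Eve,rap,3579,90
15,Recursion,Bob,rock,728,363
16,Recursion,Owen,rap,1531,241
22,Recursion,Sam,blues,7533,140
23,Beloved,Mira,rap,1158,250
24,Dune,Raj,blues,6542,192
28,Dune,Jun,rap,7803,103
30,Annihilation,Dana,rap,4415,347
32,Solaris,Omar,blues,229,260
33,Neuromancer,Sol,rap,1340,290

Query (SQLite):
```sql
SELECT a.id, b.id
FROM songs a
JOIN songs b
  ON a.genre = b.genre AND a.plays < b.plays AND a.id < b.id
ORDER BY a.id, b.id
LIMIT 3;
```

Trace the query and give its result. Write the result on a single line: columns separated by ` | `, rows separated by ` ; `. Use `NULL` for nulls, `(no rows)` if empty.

1 | 7 ; 1 | 28 ; 1 | 30

Pairs (a,b) with same genre, a.plays < b.plays, a.id < b.id.
genre groups: blues:{22,24,32} rap:{1,7,16,23,28,30,33} rock:{15}
Ordered by (a.id, b.id); first 3.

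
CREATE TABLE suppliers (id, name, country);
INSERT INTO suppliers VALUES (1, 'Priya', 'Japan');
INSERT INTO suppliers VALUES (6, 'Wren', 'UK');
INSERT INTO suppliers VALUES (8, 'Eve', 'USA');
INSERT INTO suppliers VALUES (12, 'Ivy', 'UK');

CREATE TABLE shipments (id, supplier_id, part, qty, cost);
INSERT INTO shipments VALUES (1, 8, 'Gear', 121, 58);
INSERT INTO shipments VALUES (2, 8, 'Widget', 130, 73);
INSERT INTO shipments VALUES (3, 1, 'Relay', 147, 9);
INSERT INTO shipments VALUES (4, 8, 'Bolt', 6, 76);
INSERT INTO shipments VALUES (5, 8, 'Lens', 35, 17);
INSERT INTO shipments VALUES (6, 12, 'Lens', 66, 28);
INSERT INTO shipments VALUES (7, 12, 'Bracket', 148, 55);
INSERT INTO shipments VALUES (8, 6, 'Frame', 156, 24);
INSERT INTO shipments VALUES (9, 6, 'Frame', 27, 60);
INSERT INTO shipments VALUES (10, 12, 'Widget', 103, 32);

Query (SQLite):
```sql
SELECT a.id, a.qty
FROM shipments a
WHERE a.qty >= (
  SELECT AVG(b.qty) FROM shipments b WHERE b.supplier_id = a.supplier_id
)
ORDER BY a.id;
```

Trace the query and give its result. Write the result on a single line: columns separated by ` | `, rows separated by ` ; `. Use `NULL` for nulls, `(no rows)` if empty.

1 | 121 ; 2 | 130 ; 3 | 147 ; 7 | 148 ; 8 | 156

For each shipments row a, compute AVG(qty) over rows sharing a.supplier_id.
Keep row a if a.qty >= that per-group AVG.
  supplier_id=1: AVG(qty) = 147.0
  supplier_id=6: AVG(qty) = 91.5
  supplier_id=8: AVG(qty) = 73.0
  supplier_id=12: AVG(qty) = 105.666667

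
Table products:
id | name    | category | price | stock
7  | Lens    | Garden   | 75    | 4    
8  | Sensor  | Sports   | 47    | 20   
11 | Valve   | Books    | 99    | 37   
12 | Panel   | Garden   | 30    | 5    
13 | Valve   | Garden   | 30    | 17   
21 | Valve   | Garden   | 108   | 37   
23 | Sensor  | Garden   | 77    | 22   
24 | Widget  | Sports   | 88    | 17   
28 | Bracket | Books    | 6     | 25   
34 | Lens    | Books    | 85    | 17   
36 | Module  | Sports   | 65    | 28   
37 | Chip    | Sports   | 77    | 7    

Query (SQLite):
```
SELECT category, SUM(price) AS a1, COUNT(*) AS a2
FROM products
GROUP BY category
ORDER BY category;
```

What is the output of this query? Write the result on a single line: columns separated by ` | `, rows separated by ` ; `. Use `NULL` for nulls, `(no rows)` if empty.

Group products by category.
Per group compute: SUM(price), COUNT(*).
  Books: ids {11, 28, 34} → SUM(price)=190, COUNT(*)=3
  Garden: ids {7, 12, 13, 21, 23} → SUM(price)=320, COUNT(*)=5
  Sports: ids {8, 24, 36, 37} → SUM(price)=277, COUNT(*)=4

Books | 190 | 3 ; Garden | 320 | 5 ; Sports | 277 | 4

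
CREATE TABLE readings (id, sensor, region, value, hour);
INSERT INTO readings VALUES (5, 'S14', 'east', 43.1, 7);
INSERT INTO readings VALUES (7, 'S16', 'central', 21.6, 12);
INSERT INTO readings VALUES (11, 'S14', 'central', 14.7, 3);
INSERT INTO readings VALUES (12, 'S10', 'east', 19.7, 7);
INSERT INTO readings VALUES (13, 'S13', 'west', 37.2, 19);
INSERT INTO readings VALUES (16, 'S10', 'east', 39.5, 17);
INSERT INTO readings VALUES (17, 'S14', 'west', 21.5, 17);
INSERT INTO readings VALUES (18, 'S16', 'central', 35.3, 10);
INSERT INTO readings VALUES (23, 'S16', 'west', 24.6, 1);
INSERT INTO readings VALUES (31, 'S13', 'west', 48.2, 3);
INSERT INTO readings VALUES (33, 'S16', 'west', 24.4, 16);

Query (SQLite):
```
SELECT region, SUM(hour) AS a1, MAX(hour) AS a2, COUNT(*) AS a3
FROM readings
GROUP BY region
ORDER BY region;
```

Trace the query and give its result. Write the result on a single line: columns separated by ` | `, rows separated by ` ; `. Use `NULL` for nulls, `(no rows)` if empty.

central | 25 | 12 | 3 ; east | 31 | 17 | 3 ; west | 56 | 19 | 5

Group readings by region.
Per group compute: SUM(hour), MAX(hour), COUNT(*).
  central: ids {7, 11, 18} → SUM(hour)=25, MAX(hour)=12, COUNT(*)=3
  east: ids {5, 12, 16} → SUM(hour)=31, MAX(hour)=17, COUNT(*)=3
  west: ids {13, 17, 23, 31, 33} → SUM(hour)=56, MAX(hour)=19, COUNT(*)=5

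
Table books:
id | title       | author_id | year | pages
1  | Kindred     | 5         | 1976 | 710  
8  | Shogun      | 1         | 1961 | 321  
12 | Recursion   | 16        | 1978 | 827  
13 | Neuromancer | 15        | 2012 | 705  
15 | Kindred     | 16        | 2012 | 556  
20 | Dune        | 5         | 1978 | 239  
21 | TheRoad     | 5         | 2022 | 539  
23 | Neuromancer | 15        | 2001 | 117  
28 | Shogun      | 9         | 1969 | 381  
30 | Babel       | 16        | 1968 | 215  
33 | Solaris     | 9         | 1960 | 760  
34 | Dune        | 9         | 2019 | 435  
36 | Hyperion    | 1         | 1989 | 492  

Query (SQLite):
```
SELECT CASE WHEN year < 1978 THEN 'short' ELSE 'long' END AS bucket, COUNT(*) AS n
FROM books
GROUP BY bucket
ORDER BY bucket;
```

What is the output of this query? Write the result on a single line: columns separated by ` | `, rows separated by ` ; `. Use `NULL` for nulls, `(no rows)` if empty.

long | 8 ; short | 5

Bucket rows by year < 1978 → 'short' else 'long'; count each bucket.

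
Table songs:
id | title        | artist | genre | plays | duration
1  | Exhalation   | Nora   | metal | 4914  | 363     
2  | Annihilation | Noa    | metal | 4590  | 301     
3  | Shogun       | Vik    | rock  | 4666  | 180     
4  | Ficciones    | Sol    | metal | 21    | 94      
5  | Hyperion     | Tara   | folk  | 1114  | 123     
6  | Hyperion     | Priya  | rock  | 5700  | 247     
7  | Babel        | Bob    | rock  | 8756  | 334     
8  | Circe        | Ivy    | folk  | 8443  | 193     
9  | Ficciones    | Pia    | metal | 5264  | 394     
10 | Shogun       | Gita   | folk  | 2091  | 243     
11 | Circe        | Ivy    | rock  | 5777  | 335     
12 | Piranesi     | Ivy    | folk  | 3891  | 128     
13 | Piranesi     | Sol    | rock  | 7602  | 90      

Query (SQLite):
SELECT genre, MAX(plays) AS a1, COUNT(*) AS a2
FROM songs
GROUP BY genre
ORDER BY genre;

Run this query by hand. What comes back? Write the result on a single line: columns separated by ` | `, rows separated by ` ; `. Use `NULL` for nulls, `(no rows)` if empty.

folk | 8443 | 4 ; metal | 5264 | 4 ; rock | 8756 | 5

Group songs by genre.
Per group compute: MAX(plays), COUNT(*).
  folk: ids {5, 8, 10, 12} → MAX(plays)=8443, COUNT(*)=4
  metal: ids {1, 2, 4, 9} → MAX(plays)=5264, COUNT(*)=4
  rock: ids {3, 6, 7, 11, 13} → MAX(plays)=8756, COUNT(*)=5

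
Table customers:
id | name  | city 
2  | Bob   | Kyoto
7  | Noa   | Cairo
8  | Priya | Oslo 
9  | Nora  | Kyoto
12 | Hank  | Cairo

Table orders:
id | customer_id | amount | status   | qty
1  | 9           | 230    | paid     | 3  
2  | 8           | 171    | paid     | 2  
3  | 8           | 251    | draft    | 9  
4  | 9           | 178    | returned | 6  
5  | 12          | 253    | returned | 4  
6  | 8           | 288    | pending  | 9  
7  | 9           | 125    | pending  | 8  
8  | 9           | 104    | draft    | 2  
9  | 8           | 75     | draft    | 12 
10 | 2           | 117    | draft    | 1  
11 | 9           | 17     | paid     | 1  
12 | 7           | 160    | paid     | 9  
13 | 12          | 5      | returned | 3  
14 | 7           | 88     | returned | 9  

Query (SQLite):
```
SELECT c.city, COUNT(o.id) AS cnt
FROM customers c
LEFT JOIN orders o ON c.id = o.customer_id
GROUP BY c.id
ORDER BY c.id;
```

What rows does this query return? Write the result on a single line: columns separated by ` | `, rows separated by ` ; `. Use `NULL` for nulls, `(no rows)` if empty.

Kyoto | 1 ; Cairo | 2 ; Oslo | 4 ; Kyoto | 5 ; Cairo | 2

LEFT JOIN keeps every customers row; unmatched ones get NULL for orders columns.
Group by customers.id and compute COUNT(o.id). COUNT(col) of an all-NULL group is 0.
  2: ids {10} → COUNT(o.id)=1
  7: ids {12, 14} → COUNT(o.id)=2
  8: ids {2, 3, 6, 9} → COUNT(o.id)=4
  9: ids {1, 4, 7, 8, 11} → COUNT(o.id)=5
  12: ids {5, 13} → COUNT(o.id)=2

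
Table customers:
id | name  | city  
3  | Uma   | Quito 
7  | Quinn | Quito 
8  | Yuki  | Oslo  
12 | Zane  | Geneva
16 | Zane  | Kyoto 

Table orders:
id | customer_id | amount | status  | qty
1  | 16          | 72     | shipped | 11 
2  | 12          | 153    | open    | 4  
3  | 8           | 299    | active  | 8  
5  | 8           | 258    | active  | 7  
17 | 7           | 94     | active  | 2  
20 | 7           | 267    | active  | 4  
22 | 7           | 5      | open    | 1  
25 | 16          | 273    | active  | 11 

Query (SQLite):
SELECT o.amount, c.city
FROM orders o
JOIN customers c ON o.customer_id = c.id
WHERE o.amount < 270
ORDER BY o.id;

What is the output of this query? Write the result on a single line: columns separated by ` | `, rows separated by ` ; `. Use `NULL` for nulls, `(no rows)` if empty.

72 | Kyoto ; 153 | Geneva ; 258 | Oslo ; 94 | Quito ; 267 | Quito ; 5 | Quito

Each orders row matches the customers row where customer_id = customers.id.
Then keep rows with o.amount < 270.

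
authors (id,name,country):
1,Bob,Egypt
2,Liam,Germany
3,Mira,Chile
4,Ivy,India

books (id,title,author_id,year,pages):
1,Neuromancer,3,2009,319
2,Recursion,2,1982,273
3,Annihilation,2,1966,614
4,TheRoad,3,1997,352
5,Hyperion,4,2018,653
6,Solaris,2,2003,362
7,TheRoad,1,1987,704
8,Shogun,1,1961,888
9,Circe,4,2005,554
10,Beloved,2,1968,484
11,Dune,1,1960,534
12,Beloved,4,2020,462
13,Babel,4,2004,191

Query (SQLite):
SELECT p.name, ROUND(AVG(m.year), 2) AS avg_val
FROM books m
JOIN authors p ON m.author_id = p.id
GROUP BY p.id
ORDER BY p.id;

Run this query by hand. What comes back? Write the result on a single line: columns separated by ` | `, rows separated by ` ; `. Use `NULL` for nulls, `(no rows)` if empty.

Join each books row to its authors via author_id.
Group joined rows by authors.id; compute ROUND(AVG(m.year), 2) per group.
  1: ids {7, 8, 11} → ROUND(AVG(m.year), 2)=1969.33
  2: ids {2, 3, 6, 10} → ROUND(AVG(m.year), 2)=1979.75
  3: ids {1, 4} → ROUND(AVG(m.year), 2)=2003
  4: ids {5, 9, 12, 13} → ROUND(AVG(m.year), 2)=2011.75

Bob | 1969.33 ; Liam | 1979.75 ; Mira | 2003 ; Ivy | 2011.75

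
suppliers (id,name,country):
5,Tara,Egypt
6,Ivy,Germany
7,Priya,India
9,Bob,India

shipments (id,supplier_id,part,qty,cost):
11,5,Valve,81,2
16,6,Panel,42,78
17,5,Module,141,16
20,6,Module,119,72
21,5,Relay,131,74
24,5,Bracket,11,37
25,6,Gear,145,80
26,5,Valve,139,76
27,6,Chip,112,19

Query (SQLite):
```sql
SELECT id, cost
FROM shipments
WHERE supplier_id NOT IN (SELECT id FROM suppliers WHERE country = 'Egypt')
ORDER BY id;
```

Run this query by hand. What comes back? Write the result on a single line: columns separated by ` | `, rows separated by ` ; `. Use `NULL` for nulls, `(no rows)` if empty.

Inner query: suppliers.id where country = 'Egypt'.
Outer: keep shipments rows whose supplier_id is not in that set.
Inner query → {5}

16 | 78 ; 20 | 72 ; 25 | 80 ; 27 | 19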